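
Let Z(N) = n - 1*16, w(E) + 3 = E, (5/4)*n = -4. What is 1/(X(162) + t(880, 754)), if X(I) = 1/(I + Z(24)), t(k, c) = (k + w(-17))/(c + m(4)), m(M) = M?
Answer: 270606/308915 ≈ 0.87599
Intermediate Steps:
n = -16/5 (n = (⅘)*(-4) = -16/5 ≈ -3.2000)
w(E) = -3 + E
Z(N) = -96/5 (Z(N) = -16/5 - 1*16 = -16/5 - 16 = -96/5)
t(k, c) = (-20 + k)/(4 + c) (t(k, c) = (k + (-3 - 17))/(c + 4) = (k - 20)/(4 + c) = (-20 + k)/(4 + c))
X(I) = 1/(-96/5 + I) (X(I) = 1/(I - 96/5) = 1/(-96/5 + I))
1/(X(162) + t(880, 754)) = 1/(5/(-96 + 5*162) + (-20 + 880)/(4 + 754)) = 1/(5/(-96 + 810) + 860/758) = 1/(5/714 + (1/758)*860) = 1/(5*(1/714) + 430/379) = 1/(5/714 + 430/379) = 1/(308915/270606) = 270606/308915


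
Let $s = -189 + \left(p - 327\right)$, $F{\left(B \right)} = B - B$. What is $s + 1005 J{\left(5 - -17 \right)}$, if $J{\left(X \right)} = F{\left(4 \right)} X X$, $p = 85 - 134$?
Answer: $-565$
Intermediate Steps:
$p = -49$ ($p = 85 - 134 = -49$)
$F{\left(B \right)} = 0$
$J{\left(X \right)} = 0$ ($J{\left(X \right)} = 0 X X = 0 X = 0$)
$s = -565$ ($s = -189 - 376 = -565$)
$s + 1005 J{\left(5 - -17 \right)} = -565 + 1005 \cdot 0 = -565 + 0 = -565$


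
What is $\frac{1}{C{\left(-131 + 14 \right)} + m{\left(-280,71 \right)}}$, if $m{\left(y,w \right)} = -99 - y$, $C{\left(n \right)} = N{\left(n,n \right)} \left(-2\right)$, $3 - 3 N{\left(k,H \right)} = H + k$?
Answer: $\frac{1}{23} \approx 0.043478$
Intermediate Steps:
$N{\left(k,H \right)} = 1 - \frac{H}{3} - \frac{k}{3}$ ($N{\left(k,H \right)} = 1 - \frac{H + k}{3} = 1 - \left(\frac{H}{3} + \frac{k}{3}\right) = 1 - \frac{H}{3} - \frac{k}{3}$)
$C{\left(n \right)} = -2 + \frac{4 n}{3}$ ($C{\left(n \right)} = \left(1 - \frac{n}{3} - \frac{n}{3}\right) \left(-2\right) = \left(1 - \frac{2 n}{3}\right) \left(-2\right) = -2 + \frac{4 n}{3}$)
$\frac{1}{C{\left(-131 + 14 \right)} + m{\left(-280,71 \right)}} = \frac{1}{\left(-2 + \frac{4 \left(-131 + 14\right)}{3}\right) - -181} = \frac{1}{\left(-2 + \frac{4}{3} \left(-117\right)\right) + \left(-99 + 280\right)} = \frac{1}{\left(-2 - 156\right) + 181} = \frac{1}{-158 + 181} = \frac{1}{23}$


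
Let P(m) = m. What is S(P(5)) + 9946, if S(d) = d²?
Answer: 9971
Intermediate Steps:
S(P(5)) + 9946 = 5² + 9946 = 25 + 9946 = 9971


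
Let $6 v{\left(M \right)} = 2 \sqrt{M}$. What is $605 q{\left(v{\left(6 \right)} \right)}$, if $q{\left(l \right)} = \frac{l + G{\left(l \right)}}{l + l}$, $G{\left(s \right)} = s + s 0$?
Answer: $605$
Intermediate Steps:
$G{\left(s \right)} = s$ ($G{\left(s \right)} = s + 0 = s$)
$v{\left(M \right)} = \frac{\sqrt{M}}{3}$ ($v{\left(M \right)} = \frac{2 \sqrt{M}}{6} = \frac{\sqrt{M}}{3}$)
$q{\left(l \right)} = 1$ ($q{\left(l \right)} = \frac{l + l}{l + l} = \frac{2 l}{2 l} = 2 l \frac{1}{2 l} = 1$)
$605 q{\left(v{\left(6 \right)} \right)} = 605 \cdot 1 = 605$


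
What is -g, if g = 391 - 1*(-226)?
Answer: -617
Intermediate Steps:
g = 617 (g = 391 + 226 = 617)
-g = -1*617 = -617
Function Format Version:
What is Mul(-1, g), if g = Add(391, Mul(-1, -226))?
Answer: -617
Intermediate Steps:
g = 617 (g = Add(391, 226) = 617)
Mul(-1, g) = Mul(-1, 617) = -617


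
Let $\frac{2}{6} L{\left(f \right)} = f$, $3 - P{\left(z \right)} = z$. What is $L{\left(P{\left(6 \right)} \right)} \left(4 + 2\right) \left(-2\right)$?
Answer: $108$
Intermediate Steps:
$P{\left(z \right)} = 3 - z$
$L{\left(f \right)} = 3 f$
$L{\left(P{\left(6 \right)} \right)} \left(4 + 2\right) \left(-2\right) = 3 \left(3 - 6\right) \left(4 + 2\right) \left(-2\right) = 3 \left(3 - 6\right) 6 \left(-2\right) = 3 \left(-3\right) \left(-12\right) = \left(-9\right) \left(-12\right) = 108$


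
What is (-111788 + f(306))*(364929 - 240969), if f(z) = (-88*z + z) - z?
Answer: -17195235360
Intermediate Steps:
f(z) = -88*z (f(z) = -87*z - z = -88*z)
(-111788 + f(306))*(364929 - 240969) = (-111788 - 88*306)*(364929 - 240969) = (-111788 - 26928)*123960 = -138716*123960 = -17195235360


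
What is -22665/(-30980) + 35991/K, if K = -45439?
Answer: -17025249/281540044 ≈ -0.060472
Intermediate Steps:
-22665/(-30980) + 35991/K = -22665/(-30980) + 35991/(-45439) = -22665*(-1/30980) + 35991*(-1/45439) = 4533/6196 - 35991/45439 = -17025249/281540044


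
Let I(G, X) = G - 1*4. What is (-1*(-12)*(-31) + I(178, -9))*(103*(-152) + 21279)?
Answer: -1113354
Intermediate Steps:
I(G, X) = -4 + G (I(G, X) = G - 4 = -4 + G)
(-1*(-12)*(-31) + I(178, -9))*(103*(-152) + 21279) = (-1*(-12)*(-31) + (-4 + 178))*(103*(-152) + 21279) = (12*(-31) + 174)*(-15656 + 21279) = (-372 + 174)*5623 = -198*5623 = -1113354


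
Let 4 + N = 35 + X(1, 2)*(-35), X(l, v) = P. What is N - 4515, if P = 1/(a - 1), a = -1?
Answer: -8933/2 ≈ -4466.5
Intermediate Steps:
P = -1/2 (P = 1/(-1 - 1) = 1/(-2) = -1/2 ≈ -0.50000)
X(l, v) = -1/2
N = 97/2 (N = -4 + (35 - 1/2*(-35)) = -4 + (35 + 35/2) = -4 + 105/2 = 97/2 ≈ 48.500)
N - 4515 = 97/2 - 4515 = -8933/2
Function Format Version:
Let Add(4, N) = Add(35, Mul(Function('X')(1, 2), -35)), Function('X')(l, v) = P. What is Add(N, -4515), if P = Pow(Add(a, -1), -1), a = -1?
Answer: Rational(-8933, 2) ≈ -4466.5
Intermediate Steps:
P = Rational(-1, 2) (P = Pow(Add(-1, -1), -1) = Pow(-2, -1) = Rational(-1, 2) ≈ -0.50000)
Function('X')(l, v) = Rational(-1, 2)
N = Rational(97, 2) (N = Add(-4, Add(35, Mul(Rational(-1, 2), -35))) = Add(-4, Add(35, Rational(35, 2))) = Add(-4, Rational(105, 2)) = Rational(97, 2) ≈ 48.500)
Add(N, -4515) = Add(Rational(97, 2), -4515) = Rational(-8933, 2)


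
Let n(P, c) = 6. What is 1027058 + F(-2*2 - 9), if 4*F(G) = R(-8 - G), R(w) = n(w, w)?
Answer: 2054119/2 ≈ 1.0271e+6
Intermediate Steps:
R(w) = 6
F(G) = 3/2 (F(G) = (1/4)*6 = 3/2)
1027058 + F(-2*2 - 9) = 1027058 + 3/2 = 2054119/2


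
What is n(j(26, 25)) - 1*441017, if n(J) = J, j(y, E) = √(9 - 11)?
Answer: -441017 + I*√2 ≈ -4.4102e+5 + 1.4142*I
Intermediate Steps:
j(y, E) = I*√2 (j(y, E) = √(-2) = I*√2)
n(j(26, 25)) - 1*441017 = I*√2 - 1*441017 = I*√2 - 441017 = -441017 + I*√2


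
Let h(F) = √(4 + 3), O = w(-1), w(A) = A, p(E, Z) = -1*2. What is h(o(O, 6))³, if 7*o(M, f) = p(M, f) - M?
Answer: 7*√7 ≈ 18.520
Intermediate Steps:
p(E, Z) = -2
O = -1
o(M, f) = -2/7 - M/7 (o(M, f) = (-2 - M)/7 = -2/7 - M/7)
h(F) = √7
h(o(O, 6))³ = (√7)³ = 7*√7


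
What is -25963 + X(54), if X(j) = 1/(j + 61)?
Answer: -2985744/115 ≈ -25963.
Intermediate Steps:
X(j) = 1/(61 + j)
-25963 + X(54) = -25963 + 1/(61 + 54) = -25963 + 1/115 = -2985744/115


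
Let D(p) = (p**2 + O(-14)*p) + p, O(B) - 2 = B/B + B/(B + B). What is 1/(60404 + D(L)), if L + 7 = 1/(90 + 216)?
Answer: 23409/1414406167 ≈ 1.6550e-5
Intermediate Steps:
O(B) = 7/2 (O(B) = 2 + (B/B + B/(B + B)) = 2 + (1 + B/((2*B))) = 2 + (1 + B*(1/(2*B))) = 2 + (1 + 1/2) = 2 + 3/2 = 7/2)
L = -2141/306 (L = -7 + 1/(90 + 216) = -7 + 1/306 = -2141/306 ≈ -6.9967)
D(p) = p**2 + 9*p/2 (D(p) = (p**2 + 7*p/2) + p = p**2 + 9*p/2)
1/(60404 + D(L)) = 1/(60404 + (1/2)*(-2141/306)*(9 + 2*(-2141/306))) = 1/(60404 + (1/2)*(-2141/306)*(9 - 2141/153)) = 1/(60404 + (1/2)*(-2141/306)*(-764/153)) = 1/(60404 + 408931/23409) = 1/(1414406167/23409) = 23409/1414406167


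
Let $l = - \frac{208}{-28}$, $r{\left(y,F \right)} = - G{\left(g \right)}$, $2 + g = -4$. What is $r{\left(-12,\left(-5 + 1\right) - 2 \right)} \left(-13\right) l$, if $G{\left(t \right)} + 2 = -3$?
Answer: $- \frac{3380}{7} \approx -482.86$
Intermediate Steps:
$g = -6$ ($g = -2 - 4 = -6$)
$G{\left(t \right)} = -5$ ($G{\left(t \right)} = -2 - 3 = -5$)
$r{\left(y,F \right)} = 5$ ($r{\left(y,F \right)} = \left(-1\right) \left(-5\right) = 5$)
$l = \frac{52}{7}$ ($l = \left(-208\right) \left(- \frac{1}{28}\right) = \frac{52}{7} \approx 7.4286$)
$r{\left(-12,\left(-5 + 1\right) - 2 \right)} \left(-13\right) l = 5 \left(-13\right) \frac{52}{7} = \left(-65\right) \frac{52}{7} = - \frac{3380}{7}$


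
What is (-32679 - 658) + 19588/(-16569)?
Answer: -552380341/16569 ≈ -33338.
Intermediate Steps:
(-32679 - 658) + 19588/(-16569) = -33337 + 19588*(-1/16569) = -33337 - 19588/16569 = -552380341/16569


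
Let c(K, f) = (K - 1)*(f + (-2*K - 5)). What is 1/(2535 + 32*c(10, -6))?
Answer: -1/6393 ≈ -0.00015642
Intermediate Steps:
c(K, f) = (-1 + K)*(-5 + f - 2*K) (c(K, f) = (-1 + K)*(f + (-5 - 2*K)) = (-1 + K)*(-5 + f - 2*K))
1/(2535 + 32*c(10, -6)) = 1/(2535 + 32*(5 - 1*(-6) - 3*10 - 2*10**2 + 10*(-6))) = 1/(2535 + 32*(5 + 6 - 30 - 2*100 - 60)) = 1/(2535 + 32*(5 + 6 - 30 - 200 - 60)) = 1/(2535 + 32*(-279)) = 1/(2535 - 8928) = 1/(-6393) = -1/6393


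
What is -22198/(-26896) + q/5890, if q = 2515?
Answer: 9919483/7920872 ≈ 1.2523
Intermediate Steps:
-22198/(-26896) + q/5890 = -22198/(-26896) + 2515/5890 = -22198*(-1/26896) + 2515*(1/5890) = 11099/13448 + 503/1178 = 9919483/7920872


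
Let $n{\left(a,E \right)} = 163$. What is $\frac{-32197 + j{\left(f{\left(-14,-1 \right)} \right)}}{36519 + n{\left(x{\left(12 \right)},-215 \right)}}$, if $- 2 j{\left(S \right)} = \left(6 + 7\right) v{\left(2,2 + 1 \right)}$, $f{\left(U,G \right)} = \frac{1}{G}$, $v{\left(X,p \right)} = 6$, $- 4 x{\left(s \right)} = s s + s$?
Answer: $- \frac{16118}{18341} \approx -0.8788$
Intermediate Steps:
$x{\left(s \right)} = - \frac{s}{4} - \frac{s^{2}}{4}$ ($x{\left(s \right)} = - \frac{s s + s}{4} = - \frac{s^{2} + s}{4} = - \frac{s + s^{2}}{4} = - \frac{s}{4} - \frac{s^{2}}{4}$)
$j{\left(S \right)} = -39$ ($j{\left(S \right)} = - \frac{\left(6 + 7\right) 6}{2} = - \frac{13 \cdot 6}{2} = \left(- \frac{1}{2}\right) 78 = -39$)
$\frac{-32197 + j{\left(f{\left(-14,-1 \right)} \right)}}{36519 + n{\left(x{\left(12 \right)},-215 \right)}} = \frac{-32197 - 39}{36519 + 163} = - \frac{32236}{36682} = \left(-32236\right) \frac{1}{36682} = - \frac{16118}{18341}$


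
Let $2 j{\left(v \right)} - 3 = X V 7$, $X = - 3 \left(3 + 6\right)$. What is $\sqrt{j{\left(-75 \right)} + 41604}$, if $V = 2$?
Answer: $\frac{\sqrt{165666}}{2} \approx 203.51$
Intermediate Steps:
$X = -27$ ($X = \left(-3\right) 9 = -27$)
$j{\left(v \right)} = - \frac{375}{2}$ ($j{\left(v \right)} = \frac{3}{2} + \frac{\left(-27\right) 2 \cdot 7}{2} = \frac{3}{2} + \frac{\left(-54\right) 7}{2} = \frac{3}{2} + \frac{1}{2} \left(-378\right) = \frac{3}{2} - 189 = - \frac{375}{2}$)
$\sqrt{j{\left(-75 \right)} + 41604} = \sqrt{- \frac{375}{2} + 41604} = \sqrt{\frac{82833}{2}} = \frac{\sqrt{165666}}{2}$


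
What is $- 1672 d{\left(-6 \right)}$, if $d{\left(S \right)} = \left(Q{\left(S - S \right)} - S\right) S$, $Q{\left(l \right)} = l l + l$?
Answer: $60192$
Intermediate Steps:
$Q{\left(l \right)} = l + l^{2}$ ($Q{\left(l \right)} = l^{2} + l = l + l^{2}$)
$d{\left(S \right)} = - S^{2}$ ($d{\left(S \right)} = \left(\left(S - S\right) \left(1 + \left(S - S\right)\right) - S\right) S = \left(0 \left(1 + 0\right) - S\right) S = \left(0 \cdot 1 - S\right) S = \left(0 - S\right) S = - S S = - S^{2}$)
$- 1672 d{\left(-6 \right)} = - 1672 \left(- \left(-6\right)^{2}\right) = - 1672 \left(\left(-1\right) 36\right) = \left(-1672\right) \left(-36\right) = 60192$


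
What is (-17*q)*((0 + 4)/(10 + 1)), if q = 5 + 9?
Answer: -952/11 ≈ -86.545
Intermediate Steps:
q = 14
(-17*q)*((0 + 4)/(10 + 1)) = (-17*14)*((0 + 4)/(10 + 1)) = -952/11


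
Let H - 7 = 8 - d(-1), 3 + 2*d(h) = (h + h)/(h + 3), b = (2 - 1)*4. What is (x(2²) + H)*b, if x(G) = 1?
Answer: 72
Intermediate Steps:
b = 4 (b = 1*4 = 4)
d(h) = -3/2 + h/(3 + h) (d(h) = -3/2 + ((h + h)/(h + 3))/2 = -3/2 + ((2*h)/(3 + h))/2 = -3/2 + (2*h/(3 + h))/2 = -3/2 + h/(3 + h))
H = 17 (H = 7 + (8 - (-9 - 1*(-1))/(2*(3 - 1))) = 7 + (8 - (-9 + 1)/(2*2)) = 7 + (8 - (-8)/(2*2)) = 7 + (8 - 1*(-2)) = 7 + (8 + 2) = 7 + 10 = 17)
(x(2²) + H)*b = (1 + 17)*4 = 18*4 = 72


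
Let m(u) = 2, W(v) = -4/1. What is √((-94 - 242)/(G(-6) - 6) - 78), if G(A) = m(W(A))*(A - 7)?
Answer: 3*I*√30/2 ≈ 8.2158*I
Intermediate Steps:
W(v) = -4 (W(v) = -4*1 = -4)
G(A) = -14 + 2*A (G(A) = 2*(A - 7) = 2*(-7 + A) = -14 + 2*A)
√((-94 - 242)/(G(-6) - 6) - 78) = √((-94 - 242)/((-14 + 2*(-6)) - 6) - 78) = √(-336/((-14 - 12) - 6) - 78) = √(-336/(-26 - 6) - 78) = √(-336/(-32) - 78) = √(-336*(-1/32) - 78) = √(21/2 - 78) = √(-135/2) = 3*I*√30/2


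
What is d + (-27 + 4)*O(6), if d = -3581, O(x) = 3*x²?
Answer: -6065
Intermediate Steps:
d + (-27 + 4)*O(6) = -3581 + (-27 + 4)*(3*6²) = -3581 - 69*36 = -3581 - 23*108 = -3581 - 2484 = -6065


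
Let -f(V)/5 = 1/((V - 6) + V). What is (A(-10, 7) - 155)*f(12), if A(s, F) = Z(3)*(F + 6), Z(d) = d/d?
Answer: 355/9 ≈ 39.444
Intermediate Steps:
f(V) = -5/(-6 + 2*V) (f(V) = -5/((V - 6) + V) = -5/((-6 + V) + V) = -5/(-6 + 2*V))
Z(d) = 1
A(s, F) = 6 + F (A(s, F) = 1*(F + 6) = 1*(6 + F) = 6 + F)
(A(-10, 7) - 155)*f(12) = ((6 + 7) - 155)*(-5/(-6 + 2*12)) = (13 - 155)*(-5/(-6 + 24)) = -(-710)/18 = -142*(-5/18) = 355/9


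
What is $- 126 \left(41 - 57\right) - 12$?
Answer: $2004$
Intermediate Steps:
$- 126 \left(41 - 57\right) - 12 = \left(-126\right) \left(-16\right) - 12 = 2016 - 12 = 2004$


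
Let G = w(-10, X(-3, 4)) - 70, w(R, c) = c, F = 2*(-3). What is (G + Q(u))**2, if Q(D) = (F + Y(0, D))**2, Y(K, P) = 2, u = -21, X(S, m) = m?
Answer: 2500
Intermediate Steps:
F = -6
G = -66 (G = 4 - 70 = -66)
Q(D) = 16 (Q(D) = (-6 + 2)**2 = (-4)**2 = 16)
(G + Q(u))**2 = (-66 + 16)**2 = (-50)**2 = 2500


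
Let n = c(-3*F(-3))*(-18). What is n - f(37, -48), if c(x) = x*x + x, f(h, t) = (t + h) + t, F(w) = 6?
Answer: -5449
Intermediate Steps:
f(h, t) = h + 2*t (f(h, t) = (h + t) + t = h + 2*t)
c(x) = x + x**2 (c(x) = x**2 + x = x + x**2)
n = -5508 (n = ((-3*6)*(1 - 3*6))*(-18) = -18*(1 - 18)*(-18) = -18*(-17)*(-18) = 306*(-18) = -5508)
n - f(37, -48) = -5508 - (37 + 2*(-48)) = -5508 - (37 - 96) = -5508 - 1*(-59) = -5508 + 59 = -5449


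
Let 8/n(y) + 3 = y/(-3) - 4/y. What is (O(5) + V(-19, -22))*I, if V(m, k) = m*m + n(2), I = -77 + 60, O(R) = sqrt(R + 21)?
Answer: -6113 - 17*sqrt(26) ≈ -6199.7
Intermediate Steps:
O(R) = sqrt(21 + R)
n(y) = 8/(-3 - 4/y - y/3) (n(y) = 8/(-3 + (y/(-3) - 4/y)) = 8/(-3 + (y*(-1/3) - 4/y)) = 8/(-3 + (-y/3 - 4/y)) = 8/(-3 + (-4/y - y/3)) = 8/(-3 - 4/y - y/3))
I = -17
V(m, k) = -24/17 + m**2 (V(m, k) = m*m - 24*2/(12 + 2**2 + 9*2) = m**2 - 24*2/(12 + 4 + 18) = m**2 - 24*2/34 = m**2 - 24*2*1/34 = m**2 - 24/17 = -24/17 + m**2)
(O(5) + V(-19, -22))*I = (sqrt(21 + 5) + (-24/17 + (-19)**2))*(-17) = (sqrt(26) + (-24/17 + 361))*(-17) = (sqrt(26) + 6113/17)*(-17) = (6113/17 + sqrt(26))*(-17) = -6113 - 17*sqrt(26)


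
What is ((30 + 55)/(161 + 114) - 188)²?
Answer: 106564329/3025 ≈ 35228.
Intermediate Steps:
((30 + 55)/(161 + 114) - 188)² = (85/275 - 188)² = (85*(1/275) - 188)² = (17/55 - 188)² = (-10323/55)² = 106564329/3025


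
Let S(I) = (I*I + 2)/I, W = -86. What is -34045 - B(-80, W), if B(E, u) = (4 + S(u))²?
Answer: -75388934/1849 ≈ -40773.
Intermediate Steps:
S(I) = (2 + I²)/I (S(I) = (I² + 2)/I = (2 + I²)/I)
B(E, u) = (4 + u + 2/u)² (B(E, u) = (4 + (u + 2/u))² = (4 + u + 2/u)²)
-34045 - B(-80, W) = -34045 - (4 - 86 + 2/(-86))² = -34045 - (4 - 86 + 2*(-1/86))² = -34045 - (4 - 86 - 1/43)² = -34045 - (-3527/43)² = -34045 - 1*12439729/1849 = -34045 - 12439729/1849 = -75388934/1849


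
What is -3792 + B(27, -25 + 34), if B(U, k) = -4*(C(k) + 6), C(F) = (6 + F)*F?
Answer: -4356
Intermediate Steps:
C(F) = F*(6 + F)
B(U, k) = -24 - 4*k*(6 + k) (B(U, k) = -4*(k*(6 + k) + 6) = -4*(6 + k*(6 + k)) = -24 - 4*k*(6 + k))
-3792 + B(27, -25 + 34) = -3792 + (-24 - 4*(-25 + 34)*(6 + (-25 + 34))) = -3792 + (-24 - 4*9*(6 + 9)) = -3792 + (-24 - 4*9*15) = -3792 + (-24 - 540) = -3792 - 564 = -4356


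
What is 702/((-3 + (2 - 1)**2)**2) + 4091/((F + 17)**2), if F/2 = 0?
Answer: 109621/578 ≈ 189.66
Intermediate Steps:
F = 0 (F = 2*0 = 0)
702/((-3 + (2 - 1)**2)**2) + 4091/((F + 17)**2) = 702/((-3 + (2 - 1)**2)**2) + 4091/((0 + 17)**2) = 702/((-3 + 1**2)**2) + 4091/(17**2) = 702/((-3 + 1)**2) + 4091/289 = 702/((-2)**2) + 4091*(1/289) = 702/4 + 4091/289 = 702*(1/4) + 4091/289 = 351/2 + 4091/289 = 109621/578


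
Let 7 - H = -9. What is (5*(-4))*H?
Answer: -320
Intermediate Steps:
H = 16 (H = 7 - 1*(-9) = 7 + 9 = 16)
(5*(-4))*H = (5*(-4))*16 = -20*16 = -320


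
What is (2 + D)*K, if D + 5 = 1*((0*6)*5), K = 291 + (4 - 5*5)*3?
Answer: -684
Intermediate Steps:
K = 228 (K = 291 + (4 - 25)*3 = 291 - 21*3 = 291 - 63 = 228)
D = -5 (D = -5 + 1*((0*6)*5) = -5 + 1*(0*5) = -5 + 1*0 = -5 + 0 = -5)
(2 + D)*K = (2 - 5)*228 = -3*228 = -684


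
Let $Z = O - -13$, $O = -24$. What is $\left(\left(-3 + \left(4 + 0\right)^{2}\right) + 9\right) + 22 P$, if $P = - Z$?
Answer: $264$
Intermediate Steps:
$Z = -11$ ($Z = -24 - -13 = -24 + 13 = -11$)
$P = 11$ ($P = \left(-1\right) \left(-11\right) = 11$)
$\left(\left(-3 + \left(4 + 0\right)^{2}\right) + 9\right) + 22 P = \left(\left(-3 + \left(4 + 0\right)^{2}\right) + 9\right) + 22 \cdot 11 = \left(\left(-3 + 4^{2}\right) + 9\right) + 242 = \left(\left(-3 + 16\right) + 9\right) + 242 = \left(13 + 9\right) + 242 = 22 + 242 = 264$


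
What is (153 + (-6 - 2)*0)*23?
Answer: 3519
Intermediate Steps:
(153 + (-6 - 2)*0)*23 = (153 - 8*0)*23 = (153 + 0)*23 = 153*23 = 3519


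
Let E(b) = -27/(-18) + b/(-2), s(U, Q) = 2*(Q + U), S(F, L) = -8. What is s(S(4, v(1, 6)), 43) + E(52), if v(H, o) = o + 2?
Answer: 91/2 ≈ 45.500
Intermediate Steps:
v(H, o) = 2 + o
s(U, Q) = 2*Q + 2*U
E(b) = 3/2 - b/2 (E(b) = -27*(-1/18) + b*(-½) = 3/2 - b/2)
s(S(4, v(1, 6)), 43) + E(52) = (2*43 + 2*(-8)) + (3/2 - ½*52) = (86 - 16) + (3/2 - 26) = 70 - 49/2 = 91/2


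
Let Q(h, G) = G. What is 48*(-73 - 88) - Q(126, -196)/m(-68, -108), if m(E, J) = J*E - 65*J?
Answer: -3964457/513 ≈ -7728.0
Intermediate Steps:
m(E, J) = -65*J + E*J (m(E, J) = E*J - 65*J = -65*J + E*J)
48*(-73 - 88) - Q(126, -196)/m(-68, -108) = 48*(-73 - 88) - (-196)/((-108*(-65 - 68))) = 48*(-161) - (-196)/((-108*(-133))) = -7728 - (-196)/14364 = -7728 - 1*(-7/513) = -7728 + 7/513 = -3964457/513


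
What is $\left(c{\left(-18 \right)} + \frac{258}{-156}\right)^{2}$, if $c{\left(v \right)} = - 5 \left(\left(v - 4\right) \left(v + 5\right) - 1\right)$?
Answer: $\frac{1375890649}{676} \approx 2.0353 \cdot 10^{6}$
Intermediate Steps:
$c{\left(v \right)} = 5 - 5 \left(-4 + v\right) \left(5 + v\right)$ ($c{\left(v \right)} = - 5 \left(\left(-4 + v\right) \left(5 + v\right) - 1\right) = - 5 \left(-1 + \left(-4 + v\right) \left(5 + v\right)\right) = 5 - 5 \left(-4 + v\right) \left(5 + v\right)$)
$\left(c{\left(-18 \right)} + \frac{258}{-156}\right)^{2} = \left(\left(105 - -90 - 5 \left(-18\right)^{2}\right) + \frac{258}{-156}\right)^{2} = \left(\left(105 + 90 - 1620\right) + 258 \left(- \frac{1}{156}\right)\right)^{2} = \left(\left(105 + 90 - 1620\right) - \frac{43}{26}\right)^{2} = \left(-1425 - \frac{43}{26}\right)^{2} = \left(- \frac{37093}{26}\right)^{2} = \frac{1375890649}{676}$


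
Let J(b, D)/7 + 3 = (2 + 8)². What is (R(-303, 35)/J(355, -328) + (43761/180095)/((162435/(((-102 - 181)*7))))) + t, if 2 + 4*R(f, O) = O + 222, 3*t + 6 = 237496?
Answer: 128362901582302031/1621492536300 ≈ 79163.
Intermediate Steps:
t = 237490/3 (t = -2 + (⅓)*237496 = -2 + 237496/3 = 237490/3 ≈ 79163.)
R(f, O) = 55 + O/4 (R(f, O) = -½ + (O + 222)/4 = -½ + (222 + O)/4 = -½ + (111/2 + O/4) = 55 + O/4)
J(b, D) = 679 (J(b, D) = -21 + 7*(2 + 8)² = -21 + 7*10² = -21 + 7*100 = -21 + 700 = 679)
(R(-303, 35)/J(355, -328) + (43761/180095)/((162435/(((-102 - 181)*7))))) + t = ((55 + (¼)*35)/679 + (43761/180095)/((162435/(((-102 - 181)*7))))) + 237490/3 = ((55 + 35/4)*(1/679) + (43761*(1/180095))/((162435/((-283*7))))) + 237490/3 = ((255/4)*(1/679) + 43761/(180095*((162435/(-1981))))) + 237490/3 = (255/2716 + 43761/(180095*((162435*(-1/1981))))) + 237490/3 = (255/2716 + 43761/(180095*(-23205/283))) + 237490/3 = (255/2716 + (43761/180095)*(-283/23205)) + 237490/3 = (255/2716 - 4128121/1393034825) + 237490/3 = 49144557677/540497512100 + 237490/3 = 128362901582302031/1621492536300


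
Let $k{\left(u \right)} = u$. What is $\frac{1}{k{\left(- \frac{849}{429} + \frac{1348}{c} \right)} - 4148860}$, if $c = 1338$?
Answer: $- \frac{95667}{396909082565} \approx -2.4103 \cdot 10^{-7}$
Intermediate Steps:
$\frac{1}{k{\left(- \frac{849}{429} + \frac{1348}{c} \right)} - 4148860} = \frac{1}{\left(- \frac{849}{429} + \frac{1348}{1338}\right) - 4148860} = \frac{1}{\left(\left(-849\right) \frac{1}{429} + 1348 \cdot \frac{1}{1338}\right) - 4148860} = \frac{1}{\left(- \frac{283}{143} + \frac{674}{669}\right) - 4148860} = \frac{1}{- \frac{92945}{95667} - 4148860} = \frac{1}{- \frac{396909082565}{95667}} = - \frac{95667}{396909082565}$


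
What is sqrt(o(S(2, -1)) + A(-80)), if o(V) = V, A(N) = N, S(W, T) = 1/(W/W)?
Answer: I*sqrt(79) ≈ 8.8882*I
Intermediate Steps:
S(W, T) = 1 (S(W, T) = 1/1 = 1)
sqrt(o(S(2, -1)) + A(-80)) = sqrt(1 - 80) = sqrt(-79) = I*sqrt(79)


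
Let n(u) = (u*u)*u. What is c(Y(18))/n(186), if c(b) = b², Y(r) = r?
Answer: 3/59582 ≈ 5.0351e-5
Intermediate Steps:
n(u) = u³ (n(u) = u²*u = u³)
c(Y(18))/n(186) = 18²/(186³) = 324/6434856 = 324*(1/6434856) = 3/59582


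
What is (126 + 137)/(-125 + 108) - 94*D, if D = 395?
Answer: -631473/17 ≈ -37146.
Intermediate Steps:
(126 + 137)/(-125 + 108) - 94*D = (126 + 137)/(-125 + 108) - 94*395 = 263/(-17) - 37130 = 263*(-1/17) - 37130 = -263/17 - 37130 = -631473/17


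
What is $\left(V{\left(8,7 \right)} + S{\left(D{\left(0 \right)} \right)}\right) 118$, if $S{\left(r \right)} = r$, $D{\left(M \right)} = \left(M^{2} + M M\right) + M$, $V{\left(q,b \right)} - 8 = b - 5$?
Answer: $1180$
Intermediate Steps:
$V{\left(q,b \right)} = 3 + b$ ($V{\left(q,b \right)} = 8 + \left(b - 5\right) = 8 + \left(-5 + b\right) = 3 + b$)
$D{\left(M \right)} = M + 2 M^{2}$ ($D{\left(M \right)} = \left(M^{2} + M^{2}\right) + M = 2 M^{2} + M = M + 2 M^{2}$)
$\left(V{\left(8,7 \right)} + S{\left(D{\left(0 \right)} \right)}\right) 118 = \left(\left(3 + 7\right) + 0 \left(1 + 2 \cdot 0\right)\right) 118 = \left(10 + 0 \left(1 + 0\right)\right) 118 = \left(10 + 0 \cdot 1\right) 118 = \left(10 + 0\right) 118 = 10 \cdot 118 = 1180$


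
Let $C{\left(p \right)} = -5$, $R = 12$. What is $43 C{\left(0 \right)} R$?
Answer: $-2580$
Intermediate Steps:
$43 C{\left(0 \right)} R = 43 \left(-5\right) 12 = \left(-215\right) 12 = -2580$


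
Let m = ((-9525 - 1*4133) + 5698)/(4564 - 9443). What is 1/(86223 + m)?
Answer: 4879/420689977 ≈ 1.1598e-5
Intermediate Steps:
m = 7960/4879 (m = ((-9525 - 4133) + 5698)/(-4879) = (-13658 + 5698)*(-1/4879) = -7960*(-1/4879) = 7960/4879 ≈ 1.6315)
1/(86223 + m) = 1/(86223 + 7960/4879) = 1/(420689977/4879) = 4879/420689977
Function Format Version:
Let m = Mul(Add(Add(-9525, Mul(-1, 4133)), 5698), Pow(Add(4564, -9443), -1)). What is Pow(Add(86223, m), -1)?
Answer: Rational(4879, 420689977) ≈ 1.1598e-5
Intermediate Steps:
m = Rational(7960, 4879) (m = Mul(Add(Add(-9525, -4133), 5698), Pow(-4879, -1)) = Mul(Add(-13658, 5698), Rational(-1, 4879)) = Mul(-7960, Rational(-1, 4879)) = Rational(7960, 4879) ≈ 1.6315)
Pow(Add(86223, m), -1) = Pow(Add(86223, Rational(7960, 4879)), -1) = Pow(Rational(420689977, 4879), -1) = Rational(4879, 420689977)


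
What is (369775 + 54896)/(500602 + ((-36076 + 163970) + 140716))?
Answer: 141557/256404 ≈ 0.55209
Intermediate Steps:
(369775 + 54896)/(500602 + ((-36076 + 163970) + 140716)) = 424671/(500602 + (127894 + 140716)) = 424671/(500602 + 268610) = 424671/769212 = 424671*(1/769212) = 141557/256404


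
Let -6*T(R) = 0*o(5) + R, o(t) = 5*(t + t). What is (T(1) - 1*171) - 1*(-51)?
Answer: -721/6 ≈ -120.17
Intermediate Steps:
o(t) = 10*t (o(t) = 5*(2*t) = 10*t)
T(R) = -R/6 (T(R) = -(0*(10*5) + R)/6 = -(0*50 + R)/6 = -(0 + R)/6 = -R/6)
(T(1) - 1*171) - 1*(-51) = (-1/6*1 - 1*171) - 1*(-51) = (-1/6 - 171) + 51 = -1027/6 + 51 = -721/6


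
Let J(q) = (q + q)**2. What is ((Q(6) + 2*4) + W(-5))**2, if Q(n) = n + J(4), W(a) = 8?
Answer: 7396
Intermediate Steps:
J(q) = 4*q**2 (J(q) = (2*q)**2 = 4*q**2)
Q(n) = 64 + n (Q(n) = n + 4*4**2 = n + 4*16 = n + 64 = 64 + n)
((Q(6) + 2*4) + W(-5))**2 = (((64 + 6) + 2*4) + 8)**2 = ((70 + 8) + 8)**2 = (78 + 8)**2 = 86**2 = 7396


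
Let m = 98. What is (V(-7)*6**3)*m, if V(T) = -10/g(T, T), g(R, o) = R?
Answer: 30240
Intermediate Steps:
V(T) = -10/T
(V(-7)*6**3)*m = (-10/(-7)*6**3)*98 = (-10*(-1/7)*216)*98 = ((10/7)*216)*98 = (2160/7)*98 = 30240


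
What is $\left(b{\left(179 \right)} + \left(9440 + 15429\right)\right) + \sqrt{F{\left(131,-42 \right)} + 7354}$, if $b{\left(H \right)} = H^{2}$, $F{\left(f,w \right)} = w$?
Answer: $56910 + 4 \sqrt{457} \approx 56996.0$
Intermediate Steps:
$\left(b{\left(179 \right)} + \left(9440 + 15429\right)\right) + \sqrt{F{\left(131,-42 \right)} + 7354} = \left(179^{2} + \left(9440 + 15429\right)\right) + \sqrt{-42 + 7354} = \left(32041 + 24869\right) + \sqrt{7312} = 56910 + 4 \sqrt{457}$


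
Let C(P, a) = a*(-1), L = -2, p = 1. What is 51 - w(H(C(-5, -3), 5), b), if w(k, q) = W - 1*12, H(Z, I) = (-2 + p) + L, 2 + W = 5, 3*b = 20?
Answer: 60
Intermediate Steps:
b = 20/3 (b = (1/3)*20 = 20/3 ≈ 6.6667)
W = 3 (W = -2 + 5 = 3)
C(P, a) = -a
H(Z, I) = -3 (H(Z, I) = (-2 + 1) - 2 = -1 - 2 = -3)
w(k, q) = -9 (w(k, q) = 3 - 1*12 = 3 - 12 = -9)
51 - w(H(C(-5, -3), 5), b) = 51 - 1*(-9) = 51 + 9 = 60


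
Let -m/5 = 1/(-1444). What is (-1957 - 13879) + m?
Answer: -22867179/1444 ≈ -15836.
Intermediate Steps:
m = 5/1444 (m = -5/(-1444) = -5*(-1/1444) = 5/1444 ≈ 0.0034626)
(-1957 - 13879) + m = (-1957 - 13879) + 5/1444 = -15836 + 5/1444 = -22867179/1444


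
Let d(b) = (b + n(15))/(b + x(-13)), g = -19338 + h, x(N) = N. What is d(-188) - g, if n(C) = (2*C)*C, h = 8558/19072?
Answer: 37062482257/1916736 ≈ 19336.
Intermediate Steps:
h = 4279/9536 (h = 8558*(1/19072) = 4279/9536 ≈ 0.44872)
g = -184402889/9536 (g = -19338 + 4279/9536 = -184402889/9536 ≈ -19338.)
n(C) = 2*C²
d(b) = (450 + b)/(-13 + b) (d(b) = (b + 2*15²)/(b - 13) = (b + 2*225)/(-13 + b) = (b + 450)/(-13 + b) = (450 + b)/(-13 + b))
d(-188) - g = (450 - 188)/(-13 - 188) - 1*(-184402889/9536) = 262/(-201) + 184402889/9536 = -1/201*262 + 184402889/9536 = -262/201 + 184402889/9536 = 37062482257/1916736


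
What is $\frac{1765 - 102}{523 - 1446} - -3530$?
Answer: $\frac{3256527}{923} \approx 3528.2$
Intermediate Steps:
$\frac{1765 - 102}{523 - 1446} - -3530 = \frac{1663}{-923} + 3530 = 1663 \left(- \frac{1}{923}\right) + 3530 = - \frac{1663}{923} + 3530 = \frac{3256527}{923}$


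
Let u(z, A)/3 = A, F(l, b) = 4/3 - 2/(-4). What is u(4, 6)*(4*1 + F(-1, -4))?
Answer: 105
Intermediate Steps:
F(l, b) = 11/6 (F(l, b) = 4*(1/3) - 2*(-1/4) = 4/3 + 1/2 = 11/6)
u(z, A) = 3*A
u(4, 6)*(4*1 + F(-1, -4)) = (3*6)*(4*1 + 11/6) = 18*(4 + 11/6) = 18*(35/6) = 105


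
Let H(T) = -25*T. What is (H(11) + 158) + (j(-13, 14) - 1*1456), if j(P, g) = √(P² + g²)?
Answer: -1573 + √365 ≈ -1553.9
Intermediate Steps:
(H(11) + 158) + (j(-13, 14) - 1*1456) = (-25*11 + 158) + (√((-13)² + 14²) - 1*1456) = (-275 + 158) + (√(169 + 196) - 1456) = -117 + (√365 - 1456) = -117 + (-1456 + √365) = -1573 + √365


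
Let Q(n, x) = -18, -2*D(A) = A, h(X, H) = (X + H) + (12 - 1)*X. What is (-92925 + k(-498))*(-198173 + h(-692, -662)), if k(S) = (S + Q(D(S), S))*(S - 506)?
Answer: -88062867321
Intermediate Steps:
h(X, H) = H + 12*X (h(X, H) = (H + X) + 11*X = H + 12*X)
D(A) = -A/2
k(S) = (-506 + S)*(-18 + S) (k(S) = (S - 18)*(S - 506) = (-18 + S)*(-506 + S) = (-506 + S)*(-18 + S))
(-92925 + k(-498))*(-198173 + h(-692, -662)) = (-92925 + (9108 + (-498)² - 524*(-498)))*(-198173 + (-662 + 12*(-692))) = (-92925 + (9108 + 248004 + 260952))*(-198173 + (-662 - 8304)) = (-92925 + 518064)*(-198173 - 8966) = 425139*(-207139) = -88062867321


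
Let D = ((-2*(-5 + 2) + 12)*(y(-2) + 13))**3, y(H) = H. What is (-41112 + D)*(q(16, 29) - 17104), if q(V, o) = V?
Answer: -131941232640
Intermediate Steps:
D = 7762392 (D = ((-2*(-5 + 2) + 12)*(-2 + 13))**3 = ((-2*(-3) + 12)*11)**3 = ((6 + 12)*11)**3 = (18*11)**3 = 198**3 = 7762392)
(-41112 + D)*(q(16, 29) - 17104) = (-41112 + 7762392)*(16 - 17104) = 7721280*(-17088) = -131941232640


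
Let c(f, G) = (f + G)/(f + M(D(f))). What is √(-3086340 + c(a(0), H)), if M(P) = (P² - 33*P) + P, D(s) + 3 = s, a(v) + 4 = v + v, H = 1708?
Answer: 18*I*√689290711/269 ≈ 1756.8*I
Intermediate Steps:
a(v) = -4 + 2*v (a(v) = -4 + (v + v) = -4 + 2*v)
D(s) = -3 + s
M(P) = P² - 32*P
c(f, G) = (G + f)/(f + (-35 + f)*(-3 + f)) (c(f, G) = (f + G)/(f + (-3 + f)*(-32 + (-3 + f))) = (G + f)/(f + (-3 + f)*(-35 + f)) = (G + f)/(f + (-35 + f)*(-3 + f)))
√(-3086340 + c(a(0), H)) = √(-3086340 + (1708 + (-4 + 2*0))/((-4 + 2*0) + (-35 + (-4 + 2*0))*(-3 + (-4 + 2*0)))) = √(-3086340 + (1708 + (-4 + 0))/((-4 + 0) + (-35 + (-4 + 0))*(-3 + (-4 + 0)))) = √(-3086340 + (1708 - 4)/(-4 + (-35 - 4)*(-3 - 4))) = √(-3086340 + 1704/(-4 - 39*(-7))) = √(-3086340 + 1704/(-4 + 273)) = √(-3086340 + 1704/269) = √(-830223756/269) = 18*I*√689290711/269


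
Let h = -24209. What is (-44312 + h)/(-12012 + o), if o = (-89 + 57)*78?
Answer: 68521/14508 ≈ 4.7230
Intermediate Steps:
o = -2496 (o = -32*78 = -2496)
(-44312 + h)/(-12012 + o) = (-44312 - 24209)/(-12012 - 2496) = -68521/(-14508) = -68521*(-1/14508) = 68521/14508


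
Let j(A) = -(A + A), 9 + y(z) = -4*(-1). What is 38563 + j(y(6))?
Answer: 38573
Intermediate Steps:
y(z) = -5 (y(z) = -9 - 4*(-1) = -9 + 4 = -5)
j(A) = -2*A
38563 + j(y(6)) = 38563 - 2*(-5) = 38563 + 10 = 38573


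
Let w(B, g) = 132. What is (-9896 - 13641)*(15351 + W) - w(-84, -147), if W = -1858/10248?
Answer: -1851364489883/5124 ≈ -3.6131e+8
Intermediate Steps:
W = -929/5124 (W = -1858*1/10248 = -929/5124 ≈ -0.18130)
(-9896 - 13641)*(15351 + W) - w(-84, -147) = (-9896 - 13641)*(15351 - 929/5124) - 1*132 = -23537*78657595/5124 - 132 = -1851363813515/5124 - 132 = -1851364489883/5124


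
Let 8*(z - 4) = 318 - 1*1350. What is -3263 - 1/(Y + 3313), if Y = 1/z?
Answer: -1351286737/414124 ≈ -3263.0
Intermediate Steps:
z = -125 (z = 4 + (318 - 1*1350)/8 = 4 + (318 - 1350)/8 = 4 + (1/8)*(-1032) = 4 - 129 = -125)
Y = -1/125 (Y = 1/(-125) = -1/125 ≈ -0.0080000)
-3263 - 1/(Y + 3313) = -3263 - 1/(-1/125 + 3313) = -3263 - 1/414124/125 = -3263 - 1*125/414124 = -3263 - 125/414124 = -1351286737/414124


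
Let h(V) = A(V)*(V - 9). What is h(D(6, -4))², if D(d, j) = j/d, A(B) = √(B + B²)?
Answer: -1682/81 ≈ -20.765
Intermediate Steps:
h(V) = √(V*(1 + V))*(-9 + V) (h(V) = √(V*(1 + V))*(V - 9) = √(V*(1 + V))*(-9 + V))
h(D(6, -4))² = (√((-4/6)*(1 - 4/6))*(-9 - 4/6))² = (√((-4*⅙)*(1 - 4*⅙))*(-9 - 4*⅙))² = (√(-2*(1 - ⅔)/3)*(-9 - ⅔))² = (√(-⅔*⅓)*(-29/3))² = (√(-2/9)*(-29/3))² = ((I*√2/3)*(-29/3))² = (-29*I*√2/9)² = -1682/81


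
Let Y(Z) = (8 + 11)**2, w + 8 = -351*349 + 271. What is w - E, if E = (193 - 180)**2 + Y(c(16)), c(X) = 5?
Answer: -122766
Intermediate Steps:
w = -122236 (w = -8 + (-351*349 + 271) = -8 + (-122499 + 271) = -8 - 122228 = -122236)
Y(Z) = 361 (Y(Z) = 19**2 = 361)
E = 530 (E = (193 - 180)**2 + 361 = 13**2 + 361 = 169 + 361 = 530)
w - E = -122236 - 1*530 = -122236 - 530 = -122766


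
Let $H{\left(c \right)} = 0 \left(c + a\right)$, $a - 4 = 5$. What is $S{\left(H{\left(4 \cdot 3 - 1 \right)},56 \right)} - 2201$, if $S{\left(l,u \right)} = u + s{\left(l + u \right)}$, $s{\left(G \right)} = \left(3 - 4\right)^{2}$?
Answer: $-2144$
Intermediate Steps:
$a = 9$ ($a = 4 + 5 = 9$)
$s{\left(G \right)} = 1$ ($s{\left(G \right)} = \left(-1\right)^{2} = 1$)
$H{\left(c \right)} = 0$ ($H{\left(c \right)} = 0 \left(c + 9\right) = 0 \left(9 + c\right) = 0$)
$S{\left(l,u \right)} = 1 + u$ ($S{\left(l,u \right)} = u + 1 = 1 + u$)
$S{\left(H{\left(4 \cdot 3 - 1 \right)},56 \right)} - 2201 = \left(1 + 56\right) - 2201 = 57 - 2201 = -2144$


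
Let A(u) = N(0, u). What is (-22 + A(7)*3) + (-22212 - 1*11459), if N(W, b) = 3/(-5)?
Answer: -168474/5 ≈ -33695.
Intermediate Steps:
N(W, b) = -⅗ (N(W, b) = 3*(-⅕) = -⅗)
A(u) = -⅗
(-22 + A(7)*3) + (-22212 - 1*11459) = (-22 - ⅗*3) + (-22212 - 1*11459) = (-22 - 9/5) + (-22212 - 11459) = -119/5 - 33671 = -168474/5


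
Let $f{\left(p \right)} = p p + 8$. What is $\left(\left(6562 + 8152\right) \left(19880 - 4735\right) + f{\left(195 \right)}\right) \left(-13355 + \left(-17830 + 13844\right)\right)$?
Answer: $-3864989183983$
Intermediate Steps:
$f{\left(p \right)} = 8 + p^{2}$ ($f{\left(p \right)} = p^{2} + 8 = 8 + p^{2}$)
$\left(\left(6562 + 8152\right) \left(19880 - 4735\right) + f{\left(195 \right)}\right) \left(-13355 + \left(-17830 + 13844\right)\right) = \left(\left(6562 + 8152\right) \left(19880 - 4735\right) + \left(8 + 195^{2}\right)\right) \left(-13355 + \left(-17830 + 13844\right)\right) = \left(14714 \cdot 15145 + \left(8 + 38025\right)\right) \left(-13355 - 3986\right) = \left(222843530 + 38033\right) \left(-17341\right) = 222881563 \left(-17341\right) = -3864989183983$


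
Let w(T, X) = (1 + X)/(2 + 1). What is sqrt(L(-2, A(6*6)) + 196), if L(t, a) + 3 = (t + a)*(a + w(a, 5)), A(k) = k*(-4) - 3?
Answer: 3*sqrt(2422) ≈ 147.64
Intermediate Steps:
w(T, X) = 1/3 + X/3 (w(T, X) = (1 + X)/3 = (1 + X)*(1/3) = 1/3 + X/3)
A(k) = -3 - 4*k (A(k) = -4*k - 3 = -3 - 4*k)
L(t, a) = -3 + (2 + a)*(a + t) (L(t, a) = -3 + (t + a)*(a + (1/3 + (1/3)*5)) = -3 + (a + t)*(a + (1/3 + 5/3)) = -3 + (a + t)*(a + 2) = -3 + (a + t)*(2 + a) = -3 + (2 + a)*(a + t))
sqrt(L(-2, A(6*6)) + 196) = sqrt((-3 + (-3 - 24*6)**2 + 2*(-3 - 24*6) + 2*(-2) + (-3 - 24*6)*(-2)) + 196) = sqrt((-3 + (-3 - 4*36)**2 + 2*(-3 - 4*36) - 4 + (-3 - 4*36)*(-2)) + 196) = sqrt((-3 + (-3 - 144)**2 + 2*(-3 - 144) - 4 + (-3 - 144)*(-2)) + 196) = sqrt((-3 + (-147)**2 + 2*(-147) - 4 - 147*(-2)) + 196) = sqrt((-3 + 21609 - 294 - 4 + 294) + 196) = sqrt(21602 + 196) = sqrt(21798) = 3*sqrt(2422)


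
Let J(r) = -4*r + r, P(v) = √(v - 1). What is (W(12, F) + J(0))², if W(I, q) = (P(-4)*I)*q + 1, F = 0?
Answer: 1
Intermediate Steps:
P(v) = √(-1 + v)
W(I, q) = 1 + I*I*q*√5 (W(I, q) = (√(-1 - 4)*I)*q + 1 = (√(-5)*I)*q + 1 = ((I*√5)*I)*q + 1 = (I*I*√5)*q + 1 = I*I*q*√5 + 1 = 1 + I*I*q*√5)
J(r) = -3*r
(W(12, F) + J(0))² = ((1 + I*12*0*√5) - 3*0)² = ((1 + 0) + 0)² = (1 + 0)² = 1² = 1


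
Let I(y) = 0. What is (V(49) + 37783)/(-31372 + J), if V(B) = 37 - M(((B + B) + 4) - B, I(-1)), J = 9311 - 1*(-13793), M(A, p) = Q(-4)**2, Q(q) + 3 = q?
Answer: -37771/8268 ≈ -4.5683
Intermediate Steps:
Q(q) = -3 + q
M(A, p) = 49 (M(A, p) = (-3 - 4)**2 = (-7)**2 = 49)
J = 23104 (J = 9311 + 13793 = 23104)
V(B) = -12 (V(B) = 37 - 1*49 = 37 - 49 = -12)
(V(49) + 37783)/(-31372 + J) = (-12 + 37783)/(-31372 + 23104) = 37771/(-8268) = 37771*(-1/8268) = -37771/8268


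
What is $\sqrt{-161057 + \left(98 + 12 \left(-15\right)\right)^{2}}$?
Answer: $i \sqrt{154333} \approx 392.85 i$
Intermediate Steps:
$\sqrt{-161057 + \left(98 + 12 \left(-15\right)\right)^{2}} = \sqrt{-161057 + \left(98 - 180\right)^{2}} = \sqrt{-161057 + \left(-82\right)^{2}} = \sqrt{-161057 + 6724} = \sqrt{-154333} = i \sqrt{154333}$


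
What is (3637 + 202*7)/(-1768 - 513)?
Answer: -5051/2281 ≈ -2.2144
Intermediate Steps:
(3637 + 202*7)/(-1768 - 513) = (3637 + 1414)/(-2281) = 5051*(-1/2281) = -5051/2281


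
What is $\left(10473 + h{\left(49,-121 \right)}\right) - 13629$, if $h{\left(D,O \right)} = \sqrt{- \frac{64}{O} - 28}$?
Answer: $-3156 + \frac{2 i \sqrt{831}}{11} \approx -3156.0 + 5.2413 i$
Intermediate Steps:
$h{\left(D,O \right)} = \sqrt{-28 - \frac{64}{O}}$
$\left(10473 + h{\left(49,-121 \right)}\right) - 13629 = \left(10473 + 2 \sqrt{-7 - \frac{16}{-121}}\right) - 13629 = \left(10473 + 2 \sqrt{-7 - - \frac{16}{121}}\right) - 13629 = \left(10473 + 2 \sqrt{-7 + \frac{16}{121}}\right) - 13629 = \left(10473 + 2 \sqrt{- \frac{831}{121}}\right) - 13629 = \left(10473 + 2 \frac{i \sqrt{831}}{11}\right) - 13629 = \left(10473 + \frac{2 i \sqrt{831}}{11}\right) - 13629 = -3156 + \frac{2 i \sqrt{831}}{11}$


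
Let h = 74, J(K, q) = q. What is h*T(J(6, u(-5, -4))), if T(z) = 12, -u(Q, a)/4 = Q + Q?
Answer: 888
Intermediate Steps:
u(Q, a) = -8*Q (u(Q, a) = -4*(Q + Q) = -8*Q)
h*T(J(6, u(-5, -4))) = 74*12 = 888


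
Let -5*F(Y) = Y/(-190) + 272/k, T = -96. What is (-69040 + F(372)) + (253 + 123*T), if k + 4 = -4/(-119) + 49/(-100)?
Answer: -2029848526609/25189725 ≈ -80582.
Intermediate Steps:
k = -53031/11900 (k = -4 + (-4/(-119) + 49/(-100)) = -4 + (-4*(-1/119) + 49*(-1/100)) = -4 + (4/119 - 49/100) = -4 - 5431/11900 = -53031/11900 ≈ -4.4564)
F(Y) = 647360/53031 + Y/950 (F(Y) = -(Y/(-190) + 272/(-53031/11900))/5 = -(Y*(-1/190) + 272*(-11900/53031))/5 = -(-Y/190 - 3236800/53031)/5 = -(-3236800/53031 - Y/190)/5 = 647360/53031 + Y/950)
(-69040 + F(372)) + (253 + 123*T) = (-69040 + (647360/53031 + (1/950)*372)) + (253 + 123*(-96)) = (-69040 + (647360/53031 + 186/475)) + (253 - 11808) = (-69040 + 317359766/25189725) - 11555 = -1738781254234/25189725 - 11555 = -2029848526609/25189725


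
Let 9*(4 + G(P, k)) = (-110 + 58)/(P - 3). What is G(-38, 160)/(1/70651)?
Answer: -100607024/369 ≈ -2.7265e+5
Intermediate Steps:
G(P, k) = -4 - 52/(9*(-3 + P)) (G(P, k) = -4 + ((-110 + 58)/(P - 3))/9 = -4 + (-52/(-3 + P))/9 = -4 - 52/(9*(-3 + P)))
G(-38, 160)/(1/70651) = (4*(14 - 9*(-38))/(9*(-3 - 38)))/(1/70651) = ((4/9)*(14 + 342)/(-41))/(1/70651) = ((4/9)*(-1/41)*356)*70651 = -1424/369*70651 = -100607024/369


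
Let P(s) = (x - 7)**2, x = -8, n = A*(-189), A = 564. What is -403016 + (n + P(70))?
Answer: -509387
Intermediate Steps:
n = -106596 (n = 564*(-189) = -106596)
P(s) = 225 (P(s) = (-8 - 7)**2 = (-15)**2 = 225)
-403016 + (n + P(70)) = -403016 + (-106596 + 225) = -403016 - 106371 = -509387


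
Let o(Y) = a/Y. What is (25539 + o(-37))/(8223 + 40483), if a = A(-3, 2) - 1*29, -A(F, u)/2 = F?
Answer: 472483/901061 ≈ 0.52436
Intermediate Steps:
A(F, u) = -2*F
a = -23 (a = -2*(-3) - 1*29 = 6 - 29 = -23)
o(Y) = -23/Y
(25539 + o(-37))/(8223 + 40483) = (25539 - 23/(-37))/(8223 + 40483) = (25539 - 23*(-1/37))/48706 = (25539 + 23/37)*(1/48706) = (944966/37)*(1/48706) = 472483/901061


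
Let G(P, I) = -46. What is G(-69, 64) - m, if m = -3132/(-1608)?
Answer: -6425/134 ≈ -47.948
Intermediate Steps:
m = 261/134 (m = -3132*(-1/1608) = 261/134 ≈ 1.9478)
G(-69, 64) - m = -46 - 1*261/134 = -46 - 261/134 = -6425/134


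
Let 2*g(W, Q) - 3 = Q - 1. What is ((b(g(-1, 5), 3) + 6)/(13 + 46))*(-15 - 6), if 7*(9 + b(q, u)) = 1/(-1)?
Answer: 66/59 ≈ 1.1186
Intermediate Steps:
g(W, Q) = 1 + Q/2 (g(W, Q) = 3/2 + (Q - 1)/2 = 3/2 + (-1 + Q)/2 = 3/2 + (-½ + Q/2) = 1 + Q/2)
b(q, u) = -64/7 (b(q, u) = -9 + (⅐)/(-1) = -9 + (⅐)*(-1) = -9 - ⅐ = -64/7)
((b(g(-1, 5), 3) + 6)/(13 + 46))*(-15 - 6) = ((-64/7 + 6)/(13 + 46))*(-15 - 6) = -22/7/59*(-21) = -22/7*1/59*(-21) = -22/413*(-21) = 66/59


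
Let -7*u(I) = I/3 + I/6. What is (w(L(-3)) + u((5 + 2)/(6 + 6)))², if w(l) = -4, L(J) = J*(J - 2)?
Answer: 9409/576 ≈ 16.335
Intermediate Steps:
L(J) = J*(-2 + J)
u(I) = -I/14 (u(I) = -(I/3 + I/6)/7 = -I/14)
(w(L(-3)) + u((5 + 2)/(6 + 6)))² = (-4 - (5 + 2)/(14*(6 + 6)))² = (-4 - 1/(2*12))² = (-4 - 1/14*7/12)² = (-4 - 1/24)² = (-97/24)² = 9409/576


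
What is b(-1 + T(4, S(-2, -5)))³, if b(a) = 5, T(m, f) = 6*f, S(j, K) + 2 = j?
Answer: 125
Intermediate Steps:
S(j, K) = -2 + j
b(-1 + T(4, S(-2, -5)))³ = 5³ = 125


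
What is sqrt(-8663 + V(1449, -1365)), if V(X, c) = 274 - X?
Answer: I*sqrt(9838) ≈ 99.187*I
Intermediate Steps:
sqrt(-8663 + V(1449, -1365)) = sqrt(-8663 + (274 - 1*1449)) = sqrt(-8663 + (274 - 1449)) = sqrt(-8663 - 1175) = sqrt(-9838) = I*sqrt(9838)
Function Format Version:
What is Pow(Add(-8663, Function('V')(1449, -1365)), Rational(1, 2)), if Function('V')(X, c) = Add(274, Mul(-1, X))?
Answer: Mul(I, Pow(9838, Rational(1, 2))) ≈ Mul(99.187, I)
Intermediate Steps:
Pow(Add(-8663, Function('V')(1449, -1365)), Rational(1, 2)) = Pow(Add(-8663, Add(274, Mul(-1, 1449))), Rational(1, 2)) = Pow(Add(-8663, Add(274, -1449)), Rational(1, 2)) = Pow(Add(-8663, -1175), Rational(1, 2)) = Pow(-9838, Rational(1, 2)) = Mul(I, Pow(9838, Rational(1, 2)))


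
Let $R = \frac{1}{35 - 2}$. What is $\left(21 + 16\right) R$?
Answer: $\frac{37}{33} \approx 1.1212$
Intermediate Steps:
$R = \frac{1}{33} \approx 0.030303$
$\left(21 + 16\right) R = \left(21 + 16\right) \frac{1}{33} = 37 \cdot \frac{1}{33} = \frac{37}{33}$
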